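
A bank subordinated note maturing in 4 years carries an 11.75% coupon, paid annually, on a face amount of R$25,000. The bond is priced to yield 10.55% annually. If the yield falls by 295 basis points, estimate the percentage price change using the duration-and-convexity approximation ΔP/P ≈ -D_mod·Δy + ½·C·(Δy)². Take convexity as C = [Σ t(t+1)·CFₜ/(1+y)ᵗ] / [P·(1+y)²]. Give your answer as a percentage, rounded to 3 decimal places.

+9.712%

With y = 0.1055:
  t   CF        PV=CF/(1+0.1055)^t    t·PV        t(t+1)·PV
  1     2,937.50     2,657.1687     2,657.1687       5,314.3374
  2     2,937.50     2,403.5900     4,807.1799      14,421.5398
  3     2,937.50     2,174.2107     6,522.6322      26,090.5287
  4    27,937.50    18,704.7778    74,819.1111     374,095.5555
  Σ                 25,939.7472    88,806.0919     419,921.9614
P = 25,939.7472; D_Mac = 3.42355 yrs; D_mod = 3.09684 yrs; C = 13.24602.
Duration effect: -3.09684 × (-0.0295) = +0.091357
Convexity effect: 0.5 × 13.24602 × (-0.0295)² = +0.0057637
ΔP/P ≈ +0.091357 + 0.0057637 = +0.097120 = +9.7120%.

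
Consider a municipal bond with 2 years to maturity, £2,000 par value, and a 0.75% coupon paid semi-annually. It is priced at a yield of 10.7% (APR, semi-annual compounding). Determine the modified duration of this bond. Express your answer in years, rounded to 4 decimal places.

Periodic yield y = 0.0535. First find Macaulay duration:
  t   CF        PV=CF/(1+0.0535)^t    t·PV
  1         7.50         7.1191         7.1191
  2         7.50         6.7576        13.5152
  3         7.50         6.4144        19.2433
  4     2,007.50     1,629.7365     6,518.9460
  Σ                  1,650.0277     6,558.8236
P = 1,650.0277; Macaulay duration = 6,558.8236 / 1,650.0277 = 3.97498 half-year periods = 1.98749 years.
Modified duration = D_Mac / (1 + y) = 1.98749 / 1.0535 = 1.88656 years.

1.8866 years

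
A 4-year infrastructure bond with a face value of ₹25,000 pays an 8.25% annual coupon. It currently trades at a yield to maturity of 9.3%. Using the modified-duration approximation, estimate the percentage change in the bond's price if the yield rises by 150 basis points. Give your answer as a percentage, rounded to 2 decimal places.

-4.88%

Periodic yield y = 0.093. Modified duration first:
  t   CF        PV=CF/(1+0.093)^t    t·PV
  1     2,062.50     1,887.0082     1,887.0082
  2     2,062.50     1,726.4485     3,452.8970
  3     2,062.50     1,579.5503     4,738.6510
  4    27,062.50    18,962.1364    75,848.5455
  Σ                 24,155.1435    85,927.1018
P = 24,155.1435; D_Mac = 3.55730 yrs; D_mod = 3.55730/(1+0.093) = 3.25462 yrs.
ΔP/P ≈ -D_mod · Δy = -3.25462 × (+0.015) = -0.048819 = -4.8819%.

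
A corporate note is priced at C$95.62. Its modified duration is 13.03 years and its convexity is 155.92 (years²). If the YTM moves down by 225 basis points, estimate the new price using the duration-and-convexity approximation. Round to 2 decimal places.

Duration effect: -D_mod·Δy = -13.03 × (-0.0225) = +0.293175
Convexity effect: ½·C·(Δy)² = 0.5 × 155.92 × (-0.0225)² = +0.03946725
ΔP/P ≈ +0.293175 + 0.03946725 = +0.33264225
New price ≈ 95.62 × (1 + 0.33264225) = 127.427251945.

C$127.43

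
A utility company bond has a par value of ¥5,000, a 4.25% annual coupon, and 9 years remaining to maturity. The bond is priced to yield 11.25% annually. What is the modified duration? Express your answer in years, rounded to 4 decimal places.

6.4919 years

Periodic yield y = 0.1125. First find Macaulay duration:
  t   CF        PV=CF/(1+0.1125)^t    t·PV
  1       212.50       191.0112       191.0112
  2       212.50       171.6955       343.3910
  3       212.50       154.3330       462.9991
  4       212.50       138.7263       554.9053
  5       212.50       124.6978       623.4891
  6       212.50       112.0879       672.5275
  7       212.50       100.7532       705.2723
  8       212.50        90.5647       724.5173
  9     5,212.50     1,996.8521    17,971.6686
  Σ                  3,080.7217    22,249.7813
P = 3,080.7217; Macaulay duration = 22,249.7813 / 3,080.7217 = 7.22226 years.
Modified duration = D_Mac / (1 + y) = 7.22226 / 1.1125 = 6.49192 years.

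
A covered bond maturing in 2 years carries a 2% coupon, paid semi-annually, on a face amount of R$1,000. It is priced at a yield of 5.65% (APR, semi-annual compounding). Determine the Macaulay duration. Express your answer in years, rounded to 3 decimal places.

1.969 years

Periodic yield y = 0.02825. Discount each cash flow and weight by its period:
  t   CF        PV=CF/(1+0.02825)^t    t·PV
  1        10.00         9.7253         9.7253
  2        10.00         9.4581        18.9161
  3        10.00         9.1982        27.5947
  4     1,010.00       903.4966     3,613.9862
  Σ                    931.8781     3,670.2223
Price P = Σ PV = 931.8781.
Macaulay duration = Σ(t·PV) / P = 3,670.2223 / 931.8781 = 3.93852 half-year periods.
In years: 3.93852 / 2 = 1.96926 years.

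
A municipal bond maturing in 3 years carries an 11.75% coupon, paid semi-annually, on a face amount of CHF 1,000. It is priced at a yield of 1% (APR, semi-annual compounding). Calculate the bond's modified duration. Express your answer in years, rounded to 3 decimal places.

Periodic yield y = 0.005. First find Macaulay duration:
  t   CF        PV=CF/(1+0.005)^t    t·PV
  1        58.75        58.4577        58.4577
  2        58.75        58.1669       116.3338
  3        58.75        57.8775       173.6325
  4        58.75        57.5895       230.3582
  5        58.75        57.3030       286.5151
  6     1,058.75     1,027.5360     6,165.2161
  Σ                  1,316.9307     7,030.5133
P = 1,316.9307; Macaulay duration = 7,030.5133 / 1,316.9307 = 5.33856 half-year periods = 2.66928 years.
Modified duration = D_Mac / (1 + y) = 2.66928 / 1.005 = 2.65600 years.

2.656 years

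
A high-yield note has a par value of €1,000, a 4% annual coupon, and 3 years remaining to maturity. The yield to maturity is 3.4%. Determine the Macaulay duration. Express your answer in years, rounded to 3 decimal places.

2.887 years

Periodic yield y = 0.034. Discount each cash flow and weight by its year:
  t   CF        PV=CF/(1+0.034)^t    t·PV
  1        40.00        38.6847        38.6847
  2        40.00        37.4127        74.8254
  3     1,040.00       940.7446     2,822.2337
  Σ                  1,016.8420     2,935.7438
Price P = Σ PV = 1,016.8420.
Macaulay duration = Σ(t·PV) / P = 2,935.7438 / 1,016.8420 = 2.88712 years.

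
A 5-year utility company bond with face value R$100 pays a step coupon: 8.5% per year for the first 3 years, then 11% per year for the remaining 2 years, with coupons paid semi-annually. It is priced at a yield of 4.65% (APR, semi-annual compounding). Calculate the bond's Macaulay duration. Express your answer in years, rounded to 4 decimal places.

Periodic yield y = 0.02325. Discount each cash flow and weight by its period:
  t   CF        PV=CF/(1+0.02325)^t    t·PV
  1         4.25         4.1534         4.1534
  2         4.25         4.0591         8.1181
  3         4.25         3.9668        11.9005
  4         4.25         3.8767        15.5068
  5         4.25         3.7886        18.9431
  6         4.25         3.7025        22.2152
  7         5.50         4.6826        32.7785
  8         5.50         4.5762        36.6099
  9         5.50         4.4723        40.2503
  10      105.50        83.8368       838.3685
  Σ                    121.1151     1,028.8442
Price P = Σ PV = 121.1151.
Macaulay duration = Σ(t·PV) / P = 1,028.8442 / 121.1151 = 8.49476 half-year periods.
In years: 8.49476 / 2 = 4.24738 years.

4.2474 years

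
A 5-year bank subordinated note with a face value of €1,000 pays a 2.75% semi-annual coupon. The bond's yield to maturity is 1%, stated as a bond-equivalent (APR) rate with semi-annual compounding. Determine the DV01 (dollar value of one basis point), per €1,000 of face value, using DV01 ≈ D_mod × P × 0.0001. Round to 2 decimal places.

Periodic yield y = 0.005.
  t   CF        PV=CF/(1+0.005)^t    t·PV
  1        13.75        13.6816        13.6816
  2        13.75        13.6135        27.2270
  3        13.75        13.5458        40.6374
  4        13.75        13.4784        53.9136
  5        13.75        13.4113        67.0567
  6        13.75        13.3446        80.0677
  7        13.75        13.2782        92.9476
  8        13.75        13.2122       105.6974
  9        13.75        13.1464       118.3180
  10    1,013.75       964.4290     9,644.2897
  Σ                  1,085.1411    10,243.8368
P = 1,085.1411; D_Mac = 9.44010 half-year periods = 4.72005 yrs; D_mod = 4.69657 yrs.
DV01 ≈ 4.69657 × 1,085.1411 × 0.0001 = 0.509644.

€0.51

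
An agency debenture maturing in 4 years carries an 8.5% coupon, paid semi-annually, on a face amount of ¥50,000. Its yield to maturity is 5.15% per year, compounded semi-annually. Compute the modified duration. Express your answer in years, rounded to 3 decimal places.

3.419 years

Periodic yield y = 0.02575. First find Macaulay duration:
  t   CF        PV=CF/(1+0.02575)^t    t·PV
  1     2,125.00     2,071.6549     2,071.6549
  2     2,125.00     2,019.6489     4,039.2979
  3     2,125.00     1,968.9485     5,906.8455
  4     2,125.00     1,919.5208     7,678.0834
  5     2,125.00     1,871.3340     9,356.6700
  6     2,125.00     1,824.3568    10,946.1408
  7     2,125.00     1,778.5589    12,449.9124
  8    52,125.00    42,531.8098   340,254.4782
  Σ                 55,985.8326   392,703.0830
P = 55,985.8326; Macaulay duration = 392,703.0830 / 55,985.8326 = 7.01433 half-year periods = 3.50716 years.
Modified duration = D_Mac / (1 + y) = 3.50716 / 1.02575 = 3.41912 years.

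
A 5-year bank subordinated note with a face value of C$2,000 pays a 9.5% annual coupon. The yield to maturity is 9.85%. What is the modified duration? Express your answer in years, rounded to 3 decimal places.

3.822 years

Periodic yield y = 0.0985. First find Macaulay duration:
  t   CF        PV=CF/(1+0.0985)^t    t·PV
  1       190.00       172.9631       172.9631
  2       190.00       157.4539       314.9078
  3       190.00       143.3354       430.0062
  4       190.00       130.4828       521.9313
  5     2,190.00     1,369.1272     6,845.6362
  Σ                  1,973.3625     8,285.4446
P = 1,973.3625; Macaulay duration = 8,285.4446 / 1,973.3625 = 4.19864 years.
Modified duration = D_Mac / (1 + y) = 4.19864 / 1.0985 = 3.82216 years.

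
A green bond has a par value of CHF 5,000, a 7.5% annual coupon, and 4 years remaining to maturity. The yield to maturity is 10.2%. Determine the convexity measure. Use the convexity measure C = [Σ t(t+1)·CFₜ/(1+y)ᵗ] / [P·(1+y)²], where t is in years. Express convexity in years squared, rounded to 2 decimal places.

14.18

With y = 0.102:
  t   CF        PV=CF/(1+0.102)^t    t·PV        t(t+1)·PV
  1       375.00       340.2904       340.2904         680.5808
  2       375.00       308.7934       617.5869       1,852.7607
  3       375.00       280.2118       840.6355       3,362.5421
  4     5,375.00     3,644.6186    14,578.4745      72,892.3726
  Σ                  4,573.9143    16,376.9873      78,788.2561
P = 4,573.9143.
Convexity = Σ t(t+1)·PV / [P·(1+y)²] = 78,788.2561 / (4,573.9143 × 1.214404) = 14.18438.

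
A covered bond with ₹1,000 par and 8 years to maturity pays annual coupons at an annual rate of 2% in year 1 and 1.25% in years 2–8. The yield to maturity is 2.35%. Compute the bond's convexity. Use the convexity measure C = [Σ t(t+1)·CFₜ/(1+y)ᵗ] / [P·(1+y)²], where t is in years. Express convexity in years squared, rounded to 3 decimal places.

With y = 0.0235:
  t   CF        PV=CF/(1+0.0235)^t    t·PV        t(t+1)·PV
  1        20.00        19.5408        19.5408          39.0816
  2        12.50        11.9326        23.8652          71.5955
  3        12.50        11.6586        34.9758         139.9032
  4        12.50        11.3909        45.5637         227.8183
  5        12.50        11.1294        55.6469         333.8813
  6        12.50        10.8738        65.2430         456.7013
  7        12.50        10.6242        74.3692         594.9536
  8     1,012.50       840.7991     6,726.3931      60,537.5377
  Σ                    927.9494     7,045.5976      62,401.4724
P = 927.9494.
Convexity = Σ t(t+1)·PV / [P·(1+y)²] = 62,401.4724 / (927.9494 × 1.047552) = 64.19406.

64.194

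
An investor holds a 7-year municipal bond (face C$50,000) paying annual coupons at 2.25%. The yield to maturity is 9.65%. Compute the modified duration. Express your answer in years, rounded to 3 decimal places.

5.849 years

Periodic yield y = 0.0965. First find Macaulay duration:
  t   CF        PV=CF/(1+0.0965)^t    t·PV
  1     1,125.00     1,025.9918     1,025.9918
  2     1,125.00       935.6970     1,871.3941
  3     1,125.00       853.3489     2,560.0466
  4     1,125.00       778.2479     3,112.9917
  5     1,125.00       709.7564     3,548.7822
  6     1,125.00       647.2927     3,883.7562
  7    51,125.00    26,827.0469   187,789.3285
  Σ                 31,777.3817   203,792.2910
P = 31,777.3817; Macaulay duration = 203,792.2910 / 31,777.3817 = 6.41312 years.
Modified duration = D_Mac / (1 + y) = 6.41312 / 1.0965 = 5.84872 years.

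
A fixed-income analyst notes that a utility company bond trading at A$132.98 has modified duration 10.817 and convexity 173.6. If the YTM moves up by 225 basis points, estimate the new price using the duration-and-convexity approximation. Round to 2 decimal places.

A$106.46

Duration effect: -D_mod·Δy = -10.817 × (+0.0225) = -0.2433825
Convexity effect: ½·C·(Δy)² = 0.5 × 173.6 × (0.0225)² = +0.0439425
ΔP/P ≈ -0.2433825 + 0.0439425 = -0.199440
New price ≈ 132.98 × (1 - 0.199440) = 106.4584688.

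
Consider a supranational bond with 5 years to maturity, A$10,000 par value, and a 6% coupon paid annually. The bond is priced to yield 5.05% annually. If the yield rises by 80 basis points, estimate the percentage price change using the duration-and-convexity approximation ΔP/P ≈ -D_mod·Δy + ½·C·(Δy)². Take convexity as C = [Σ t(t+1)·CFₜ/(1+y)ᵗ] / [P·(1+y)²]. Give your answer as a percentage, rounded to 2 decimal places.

With y = 0.0505:
  t   CF        PV=CF/(1+0.0505)^t    t·PV        t(t+1)·PV
  1       600.00       571.1566       571.1566       1,142.3132
  2       600.00       543.6998     1,087.3995       3,262.1985
  3       600.00       517.5628     1,552.6885       6,210.7540
  4       600.00       492.6824     1,970.7295       9,853.6474
  5    10,600.00     8,285.6309    41,428.1544     248,568.9262
  Σ                 10,410.7324    46,610.1285     269,037.8394
P = 10,410.7324; D_Mac = 4.47712 yrs; D_mod = 4.26190 yrs; C = 23.41747.
Duration effect: -4.26190 × (+0.008) = -0.034095
Convexity effect: 0.5 × 23.41747 × (0.008)² = +0.0007494
ΔP/P ≈ -0.034095 + 0.0007494 = -0.033346 = -3.3346%.

-3.33%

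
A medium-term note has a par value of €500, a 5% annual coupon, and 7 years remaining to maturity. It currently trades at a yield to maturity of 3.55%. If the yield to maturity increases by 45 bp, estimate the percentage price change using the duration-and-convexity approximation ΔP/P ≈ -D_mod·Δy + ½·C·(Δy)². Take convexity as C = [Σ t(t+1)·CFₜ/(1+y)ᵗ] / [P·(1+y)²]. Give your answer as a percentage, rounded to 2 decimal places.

With y = 0.0355:
  t   CF        PV=CF/(1+0.0355)^t    t·PV        t(t+1)·PV
  1        25.00        24.1429        24.1429          48.2859
  2        25.00        23.3152        46.6305         139.8914
  3        25.00        22.5159        67.5478         270.1910
  4        25.00        21.7440        86.9760         434.8802
  5        25.00        20.9986       104.9928         629.9568
  6        25.00        20.2787       121.6720         851.7040
  7       525.00       411.2525     2,878.7677      23,030.1416
  Σ                    544.2478     3,330.7297      25,405.0508
P = 544.2478; D_Mac = 6.11988 yrs; D_mod = 5.91007 yrs; C = 43.53346.
Duration effect: -5.91007 × (+0.0045) = -0.026595
Convexity effect: 0.5 × 43.53346 × (0.0045)² = +0.0004408
ΔP/P ≈ -0.026595 + 0.0004408 = -0.026155 = -2.6155%.

-2.62%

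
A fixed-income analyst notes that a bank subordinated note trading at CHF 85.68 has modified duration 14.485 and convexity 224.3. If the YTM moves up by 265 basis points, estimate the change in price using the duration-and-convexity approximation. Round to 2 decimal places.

Duration effect: -D_mod·Δy = -14.485 × (+0.0265) = -0.3838525
Convexity effect: ½·C·(Δy)² = 0.5 × 224.3 × (0.0265)² = +0.0787573375
ΔP/P ≈ -0.3838525 + 0.0787573375 = -0.3050951625
ΔP ≈ 85.68 × (-0.3050951625) = -26.140553523.

-CHF 26.14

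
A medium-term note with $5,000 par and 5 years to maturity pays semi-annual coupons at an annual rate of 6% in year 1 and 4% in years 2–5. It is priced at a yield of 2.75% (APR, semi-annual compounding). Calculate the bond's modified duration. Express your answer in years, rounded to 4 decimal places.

4.4639 years

Periodic yield y = 0.01375. First find Macaulay duration:
  t   CF        PV=CF/(1+0.01375)^t    t·PV
  1       150.00       147.9655       147.9655
  2       150.00       145.9585       291.9171
  3       100.00        95.9859       287.9577
  4       100.00        94.6840       378.7359
  5       100.00        93.3997       466.9987
  6       100.00        92.1329       552.7975
  7       100.00        90.8833       636.1829
  8       100.00        89.6506       717.2046
  9       100.00        88.4346       795.9114
  10    5,100.00     4,448.9908    44,489.9076
  Σ                  5,388.0857    48,765.5788
P = 5,388.0857; Macaulay duration = 48,765.5788 / 5,388.0857 = 9.05063 half-year periods = 4.52532 years.
Modified duration = D_Mac / (1 + y) = 4.52532 / 1.01375 = 4.46394 years.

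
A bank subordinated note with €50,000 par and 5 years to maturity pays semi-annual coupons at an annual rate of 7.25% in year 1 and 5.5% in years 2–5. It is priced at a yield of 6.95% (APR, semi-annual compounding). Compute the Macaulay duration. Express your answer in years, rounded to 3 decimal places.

4.354 years

Periodic yield y = 0.03475. Discount each cash flow and weight by its period:
  t   CF        PV=CF/(1+0.03475)^t    t·PV
  1     1,812.50     1,751.6308     1,751.6308
  2     1,812.50     1,692.8058     3,385.6117
  3     1,375.00     1,241.0703     3,723.2110
  4     1,375.00     1,199.3915     4,797.5659
  5     1,375.00     1,159.1123     5,795.5616
  6     1,375.00     1,120.1859     6,721.1152
  7     1,375.00     1,082.5667     7,577.9667
  8     1,375.00     1,046.2108     8,369.6868
  9     1,375.00     1,011.0760     9,099.6836
  10   51,375.00    36,508.7938   365,087.9375
  Σ                 47,812.8439   416,309.9708
Price P = Σ PV = 47,812.8439.
Macaulay duration = Σ(t·PV) / P = 416,309.9708 / 47,812.8439 = 8.70707 half-year periods.
In years: 8.70707 / 2 = 4.35354 years.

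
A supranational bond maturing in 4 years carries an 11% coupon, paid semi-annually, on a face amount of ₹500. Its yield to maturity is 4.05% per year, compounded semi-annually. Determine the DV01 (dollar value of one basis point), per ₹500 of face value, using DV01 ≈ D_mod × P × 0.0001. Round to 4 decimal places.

₹0.2103

Periodic yield y = 0.02025.
  t   CF        PV=CF/(1+0.02025)^t    t·PV
  1        27.50        26.9542        26.9542
  2        27.50        26.4192        52.8384
  3        27.50        25.8948        77.6845
  4        27.50        25.3809       101.5234
  5        27.50        24.8771       124.3855
  6        27.50        24.3833       146.3000
  7        27.50        23.8994       167.2956
  8       527.50       449.3344     3,594.6749
  Σ                    627.1432     4,291.6565
P = 627.1432; D_Mac = 6.84318 half-year periods = 3.42159 yrs; D_mod = 3.35368 yrs.
DV01 ≈ 3.35368 × 627.1432 × 0.0001 = 0.210324.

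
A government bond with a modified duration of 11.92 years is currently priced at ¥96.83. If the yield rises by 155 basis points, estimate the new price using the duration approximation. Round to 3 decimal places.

¥78.940

Duration approximation: ΔP/P ≈ -D_mod · Δy = -11.92 × (+0.0155) = -0.184760.
New price ≈ 96.83 × (1 - 0.184760) = 78.9396892.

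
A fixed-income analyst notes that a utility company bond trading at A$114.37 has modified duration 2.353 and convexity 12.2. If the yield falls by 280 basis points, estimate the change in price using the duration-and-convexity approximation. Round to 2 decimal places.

Duration effect: -D_mod·Δy = -2.353 × (-0.028) = +0.065884
Convexity effect: ½·C·(Δy)² = 0.5 × 12.2 × (-0.028)² = +0.0047824
ΔP/P ≈ +0.065884 + 0.0047824 = +0.0706664
ΔP ≈ 114.37 × (+0.0706664) = +8.082116168.

+A$8.08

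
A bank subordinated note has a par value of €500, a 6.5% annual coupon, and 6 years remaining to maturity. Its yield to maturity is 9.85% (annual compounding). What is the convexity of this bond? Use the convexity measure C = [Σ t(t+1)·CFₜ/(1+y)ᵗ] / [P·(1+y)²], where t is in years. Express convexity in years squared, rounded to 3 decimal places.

With y = 0.0985:
  t   CF        PV=CF/(1+0.0985)^t    t·PV        t(t+1)·PV
  1        32.50        29.5858        29.5858          59.1716
  2        32.50        26.9329        53.8658         161.5974
  3        32.50        24.5179        73.5537         294.2147
  4        32.50        22.3194        89.2777         446.3886
  5        32.50        20.3181       101.5905         609.5429
  6       532.50       303.0535     1,818.3208      12,728.2453
  Σ                    426.7276     2,166.1943      14,299.1606
P = 426.7276.
Convexity = Σ t(t+1)·PV / [P·(1+y)²] = 14,299.1606 / (426.7276 × 1.206702) = 27.76897.

27.769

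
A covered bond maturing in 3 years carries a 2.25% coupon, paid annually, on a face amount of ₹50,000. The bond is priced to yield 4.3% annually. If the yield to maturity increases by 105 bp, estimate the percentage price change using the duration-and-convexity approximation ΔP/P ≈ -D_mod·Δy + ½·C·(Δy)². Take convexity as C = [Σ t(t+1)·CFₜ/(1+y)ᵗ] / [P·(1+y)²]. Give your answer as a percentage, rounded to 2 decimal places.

-2.89%

With y = 0.043:
  t   CF        PV=CF/(1+0.043)^t    t·PV        t(t+1)·PV
  1     1,125.00     1,078.6194     1,078.6194       2,157.2387
  2     1,125.00     1,034.1509     2,068.3018       6,204.9053
  3    51,125.00    45,058.8803   135,176.6410     540,706.5640
  Σ                 47,171.6506   138,323.5621     549,068.7080
P = 47,171.6506; D_Mac = 2.93235 yrs; D_mod = 2.81145 yrs; C = 10.69983.
Duration effect: -2.81145 × (+0.0105) = -0.029520
Convexity effect: 0.5 × 10.69983 × (0.0105)² = +0.0005898
ΔP/P ≈ -0.029520 + 0.0005898 = -0.028930 = -2.8930%.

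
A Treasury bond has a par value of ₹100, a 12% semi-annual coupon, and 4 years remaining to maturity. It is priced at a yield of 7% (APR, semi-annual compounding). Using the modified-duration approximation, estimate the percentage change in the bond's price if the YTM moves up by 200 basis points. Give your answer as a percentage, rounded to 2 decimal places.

Periodic yield y = 0.035. Modified duration first:
  t   CF        PV=CF/(1+0.035)^t    t·PV
  1         6.00         5.7971         5.7971
  2         6.00         5.6011        11.2021
  3         6.00         5.4117        16.2350
  4         6.00         5.2287        20.9146
  5         6.00         5.0518        25.2592
  6         6.00         4.8810        29.2860
  7         6.00         4.7159        33.0116
  8       106.00        80.4976       643.9810
  Σ                    117.1849       785.6867
P = 117.1849; D_Mac = 6.70468 half-year periods = 3.35234 yrs; D_mod = 3.35234/(1+0.035) = 3.23897 yrs.
ΔP/P ≈ -D_mod · Δy = -3.23897 × (+0.02) = -0.064779 = -6.4779%.

-6.48%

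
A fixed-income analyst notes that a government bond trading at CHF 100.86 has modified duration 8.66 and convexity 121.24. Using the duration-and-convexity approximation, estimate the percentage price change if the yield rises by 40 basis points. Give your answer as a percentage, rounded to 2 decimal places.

-3.37%

Duration effect: -D_mod·Δy = -8.66 × (+0.004) = -0.034640
Convexity effect: ½·C·(Δy)² = 0.5 × 121.24 × (0.004)² = +0.00096992
ΔP/P ≈ -0.034640 + 0.00096992 = -0.03367008
= -3.367008%.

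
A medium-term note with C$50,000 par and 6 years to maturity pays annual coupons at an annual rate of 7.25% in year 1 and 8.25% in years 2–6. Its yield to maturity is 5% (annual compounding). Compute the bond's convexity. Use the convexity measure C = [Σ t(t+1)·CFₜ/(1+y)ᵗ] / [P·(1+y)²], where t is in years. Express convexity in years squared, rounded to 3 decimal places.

30.353

With y = 0.05:
  t   CF        PV=CF/(1+0.05)^t    t·PV        t(t+1)·PV
  1     3,625.00     3,452.3810     3,452.3810       6,904.7619
  2     4,125.00     3,741.4966     7,482.9932      22,448.9796
  3     4,125.00     3,563.3301    10,689.9903      42,759.9611
  4     4,125.00     3,393.6477    13,574.5908      67,872.9542
  5     4,125.00     3,232.0454    16,160.2272      96,961.3631
  6    54,125.00    40,388.9083   242,333.4501   1,696,334.1504
  Σ                 57,771.8091   293,693.6325   1,933,282.1703
P = 57,771.8091.
Convexity = Σ t(t+1)·PV / [P·(1+y)²] = 1,933,282.1703 / (57,771.8091 × 1.102500) = 30.35293.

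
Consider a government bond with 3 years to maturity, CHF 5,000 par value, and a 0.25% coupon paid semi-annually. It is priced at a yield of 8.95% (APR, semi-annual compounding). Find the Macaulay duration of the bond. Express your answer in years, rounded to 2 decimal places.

Periodic yield y = 0.04475. Discount each cash flow and weight by its period:
  t   CF        PV=CF/(1+0.04475)^t    t·PV
  1         6.25         5.9823         5.9823
  2         6.25         5.7261        11.4521
  3         6.25         5.4808        16.4424
  4         6.25         5.2460        20.9841
  5         6.25         5.0213        25.1066
  6     5,006.25     3,849.8008    23,098.8046
  Σ                  3,877.2572    23,178.7721
Price P = Σ PV = 3,877.2572.
Macaulay duration = Σ(t·PV) / P = 23,178.7721 / 3,877.2572 = 5.97814 half-year periods.
In years: 5.97814 / 2 = 2.98907 years.

2.99 years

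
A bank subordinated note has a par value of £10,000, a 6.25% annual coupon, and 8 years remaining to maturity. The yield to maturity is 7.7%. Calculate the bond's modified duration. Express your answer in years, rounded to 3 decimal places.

Periodic yield y = 0.077. First find Macaulay duration:
  t   CF        PV=CF/(1+0.077)^t    t·PV
  1       625.00       580.3157       580.3157
  2       625.00       538.8261     1,077.6522
  3       625.00       500.3028     1,500.9083
  4       625.00       464.5337     1,858.1347
  5       625.00       431.3219     2,156.6095
  6       625.00       400.4846     2,402.9075
  7       625.00       371.8520     2,602.9638
  8    10,625.00     5,869.5298    46,956.2384
  Σ                  9,157.1665    59,135.7301
P = 9,157.1665; Macaulay duration = 59,135.7301 / 9,157.1665 = 6.45786 years.
Modified duration = D_Mac / (1 + y) = 6.45786 / 1.077 = 5.99616 years.

5.996 years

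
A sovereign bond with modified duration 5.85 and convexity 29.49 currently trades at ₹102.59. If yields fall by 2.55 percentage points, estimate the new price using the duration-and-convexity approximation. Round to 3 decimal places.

₹118.877

Duration effect: -D_mod·Δy = -5.85 × (-0.0255) = +0.149175
Convexity effect: ½·C·(Δy)² = 0.5 × 29.49 × (-0.0255)² = +0.00958793625
ΔP/P ≈ +0.149175 + 0.00958793625 = +0.15876293625
New price ≈ 102.59 × (1 + 0.15876293625) = 118.8774896298875.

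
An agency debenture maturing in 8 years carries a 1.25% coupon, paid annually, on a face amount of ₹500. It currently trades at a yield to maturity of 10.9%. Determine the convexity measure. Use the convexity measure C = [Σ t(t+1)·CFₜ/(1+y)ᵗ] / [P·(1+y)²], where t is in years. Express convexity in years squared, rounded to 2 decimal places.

With y = 0.109:
  t   CF        PV=CF/(1+0.109)^t    t·PV        t(t+1)·PV
  1         6.25         5.6357         5.6357          11.2714
  2         6.25         5.0818        10.1636          30.4908
  3         6.25         4.5823        13.7470          54.9878
  4         6.25         4.1319        16.5278          82.6388
  5         6.25         3.7258        18.6291         111.7747
  6         6.25         3.3596        20.1577         141.1042
  7         6.25         3.0294        21.2059         169.6474
  8       506.25       221.2650     1,770.1198      15,931.0780
  Σ                    250.8116     1,876.1866      16,532.9931
P = 250.8116.
Convexity = Σ t(t+1)·PV / [P·(1+y)²] = 16,532.9931 / (250.8116 × 1.229881) = 53.59704.

53.60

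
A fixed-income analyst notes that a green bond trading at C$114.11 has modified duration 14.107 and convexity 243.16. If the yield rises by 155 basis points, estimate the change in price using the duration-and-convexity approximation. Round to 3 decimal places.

-C$21.618

Duration effect: -D_mod·Δy = -14.107 × (+0.0155) = -0.2186585
Convexity effect: ½·C·(Δy)² = 0.5 × 243.16 × (0.0155)² = +0.029209595
ΔP/P ≈ -0.2186585 + 0.029209595 = -0.189448905
ΔP ≈ 114.11 × (-0.189448905) = -21.61801454955.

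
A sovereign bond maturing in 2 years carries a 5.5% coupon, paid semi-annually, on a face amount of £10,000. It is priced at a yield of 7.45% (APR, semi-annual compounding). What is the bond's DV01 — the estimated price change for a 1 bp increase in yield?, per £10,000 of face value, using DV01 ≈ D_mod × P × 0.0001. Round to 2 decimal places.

£1.78

Periodic yield y = 0.03725.
  t   CF        PV=CF/(1+0.03725)^t    t·PV
  1       275.00       265.1241       265.1241
  2       275.00       255.6029       511.2058
  3       275.00       246.4236       739.2709
  4    10,275.00     8,876.6287    35,506.5150
  Σ                  9,643.7794    37,022.1159
P = 9,643.7794; D_Mac = 3.83896 half-year periods = 1.91948 yrs; D_mod = 1.85055 yrs.
DV01 ≈ 1.85055 × 9,643.7794 × 0.0001 = 1.784628.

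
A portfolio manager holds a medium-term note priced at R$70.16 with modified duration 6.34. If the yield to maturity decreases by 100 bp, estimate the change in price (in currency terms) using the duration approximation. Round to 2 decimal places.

Duration approximation: ΔP/P ≈ -D_mod · Δy = -6.34 × (-0.01) = +0.063400.
ΔP ≈ 70.16 × (+0.063400) = +4.448144.

+R$4.45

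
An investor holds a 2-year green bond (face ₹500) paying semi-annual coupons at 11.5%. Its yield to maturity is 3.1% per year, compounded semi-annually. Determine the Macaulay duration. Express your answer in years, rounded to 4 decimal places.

1.8553 years

Periodic yield y = 0.0155. Discount each cash flow and weight by its period:
  t   CF        PV=CF/(1+0.0155)^t    t·PV
  1        28.75        28.3112        28.3112
  2        28.75        27.8791        55.7581
  3        28.75        27.4535        82.3606
  4       528.75       497.1995     1,988.7979
  Σ                    580.8432     2,155.2278
Price P = Σ PV = 580.8432.
Macaulay duration = Σ(t·PV) / P = 2,155.2278 / 580.8432 = 3.71052 half-year periods.
In years: 3.71052 / 2 = 1.85526 years.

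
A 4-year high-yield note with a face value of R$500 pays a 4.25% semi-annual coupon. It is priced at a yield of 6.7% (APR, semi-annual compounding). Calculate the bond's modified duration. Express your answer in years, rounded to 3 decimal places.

3.585 years

Periodic yield y = 0.0335. First find Macaulay duration:
  t   CF        PV=CF/(1+0.0335)^t    t·PV
  1       10.625        10.2806        10.2806
  2       10.625         9.9474        19.8947
  3       10.625         9.6249        28.8748
  4       10.625         9.3129        37.2518
  5       10.625         9.0111        45.0554
  6       10.625         8.7190        52.3139
  7       10.625         8.4364        59.0546
  8      510.625       392.2999     3,138.3994
  Σ                    457.6322     3,391.1252
P = 457.6322; Macaulay duration = 3,391.1252 / 457.6322 = 7.41015 half-year periods = 3.70508 years.
Modified duration = D_Mac / (1 + y) = 3.70508 / 1.0335 = 3.58498 years.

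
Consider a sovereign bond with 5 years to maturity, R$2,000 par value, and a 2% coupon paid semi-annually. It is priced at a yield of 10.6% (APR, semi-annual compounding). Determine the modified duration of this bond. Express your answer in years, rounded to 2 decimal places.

4.48 years

Periodic yield y = 0.053. First find Macaulay duration:
  t   CF        PV=CF/(1+0.053)^t    t·PV
  1        20.00        18.9934        18.9934
  2        20.00        18.0374        36.0747
  3        20.00        17.1295        51.3885
  4        20.00        16.2673        65.0694
  5        20.00        15.4486        77.2428
  6        20.00        14.6710        88.0260
  7        20.00        13.9326        97.5280
  8        20.00        13.2313       105.8505
  9        20.00        12.5654       113.0882
  10    2,020.00     1,205.2237    12,052.2368
  Σ                  1,345.5001    12,705.4984
P = 1,345.5001; Macaulay duration = 12,705.4984 / 1,345.5001 = 9.44296 half-year periods = 4.72148 years.
Modified duration = D_Mac / (1 + y) = 4.72148 / 1.053 = 4.48383 years.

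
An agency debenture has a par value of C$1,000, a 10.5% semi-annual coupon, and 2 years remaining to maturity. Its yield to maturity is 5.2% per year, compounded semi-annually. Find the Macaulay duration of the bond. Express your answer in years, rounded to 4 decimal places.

1.8627 years

Periodic yield y = 0.026. Discount each cash flow and weight by its period:
  t   CF        PV=CF/(1+0.026)^t    t·PV
  1        52.50        51.1696        51.1696
  2        52.50        49.8729        99.7458
  3        52.50        48.6091       145.8272
  4     1,052.50       949.8011     3,799.2043
  Σ                  1,099.4526     4,095.9469
Price P = Σ PV = 1,099.4526.
Macaulay duration = Σ(t·PV) / P = 4,095.9469 / 1,099.4526 = 3.72544 half-year periods.
In years: 3.72544 / 2 = 1.86272 years.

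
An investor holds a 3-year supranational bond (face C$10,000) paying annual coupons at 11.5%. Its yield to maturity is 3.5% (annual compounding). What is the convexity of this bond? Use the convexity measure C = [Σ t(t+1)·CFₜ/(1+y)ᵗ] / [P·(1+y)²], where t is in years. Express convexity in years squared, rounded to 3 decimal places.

With y = 0.035:
  t   CF        PV=CF/(1+0.035)^t    t·PV        t(t+1)·PV
  1     1,150.00     1,111.1111     1,111.1111       2,222.2222
  2     1,150.00     1,073.5373     2,147.0746       6,441.2238
  3    11,150.00    10,056.6612    30,169.9835     120,679.9340
  Σ                 12,241.3096    33,428.1692     129,343.3801
P = 12,241.3096.
Convexity = Σ t(t+1)·PV / [P·(1+y)²] = 129,343.3801 / (12,241.3096 × 1.071225) = 9.86360.

9.864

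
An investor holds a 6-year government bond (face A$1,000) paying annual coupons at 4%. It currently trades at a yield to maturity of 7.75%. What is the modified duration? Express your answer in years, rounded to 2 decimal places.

Periodic yield y = 0.0775. First find Macaulay duration:
  t   CF        PV=CF/(1+0.0775)^t    t·PV
  1        40.00        37.1230        37.1230
  2        40.00        34.4529        68.9057
  3        40.00        31.9748        95.9245
  4        40.00        29.6750       118.7000
  5        40.00        27.5406       137.7031
  6     1,040.00       664.5531     3,987.3184
  Σ                    825.3194     4,445.6747
P = 825.3194; Macaulay duration = 4,445.6747 / 825.3194 = 5.38661 years.
Modified duration = D_Mac / (1 + y) = 5.38661 / 1.0775 = 4.99918 years.

5.00 years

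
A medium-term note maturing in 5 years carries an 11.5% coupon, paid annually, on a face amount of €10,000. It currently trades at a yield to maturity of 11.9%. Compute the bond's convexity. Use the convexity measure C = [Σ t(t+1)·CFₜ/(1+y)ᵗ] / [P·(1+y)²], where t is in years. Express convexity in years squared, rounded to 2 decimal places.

With y = 0.119:
  t   CF        PV=CF/(1+0.119)^t    t·PV        t(t+1)·PV
  1     1,150.00     1,027.7033     1,027.7033       2,055.4066
  2     1,150.00       918.4122     1,836.8245       5,510.4735
  3     1,150.00       820.7437     2,462.2312       9,848.9249
  4     1,150.00       733.4618     2,933.8472      14,669.2358
  5    11,150.00     6,355.1299    31,775.6497     190,653.8982
  Σ                  9,855.4510    40,036.2559     222,737.9390
P = 9,855.4510.
Convexity = Σ t(t+1)·PV / [P·(1+y)²] = 222,737.9390 / (9,855.4510 × 1.252161) = 18.04918.

18.05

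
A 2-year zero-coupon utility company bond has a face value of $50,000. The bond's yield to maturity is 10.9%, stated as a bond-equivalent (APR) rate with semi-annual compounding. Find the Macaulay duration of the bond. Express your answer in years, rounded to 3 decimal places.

A zero-coupon bond has a single cash flow at maturity, so its Macaulay duration equals its maturity: 2 years.
(Equivalently: 4 semi-annual periods ÷ 2 = 2 years.)

2.000 years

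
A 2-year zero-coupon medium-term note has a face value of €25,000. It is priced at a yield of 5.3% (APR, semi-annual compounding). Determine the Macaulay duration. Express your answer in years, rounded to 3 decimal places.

A zero-coupon bond has a single cash flow at maturity, so its Macaulay duration equals its maturity: 2 years.
(Equivalently: 4 semi-annual periods ÷ 2 = 2 years.)

2.000 years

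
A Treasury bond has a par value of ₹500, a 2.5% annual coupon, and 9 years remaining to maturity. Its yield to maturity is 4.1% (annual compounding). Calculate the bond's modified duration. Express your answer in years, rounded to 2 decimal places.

7.79 years

Periodic yield y = 0.041. First find Macaulay duration:
  t   CF        PV=CF/(1+0.041)^t    t·PV
  1        12.50        12.0077        12.0077
  2        12.50        11.5348        23.0695
  3        12.50        11.0805        33.2414
  4        12.50        10.6441        42.5762
  5        12.50        10.2248        51.1242
  6        12.50         9.8221        58.9328
  7        12.50         9.4353        66.0470
  8        12.50         9.0637        72.5094
  9       512.50       356.9746     3,212.7713
  Σ                    440.7875     3,572.2794
P = 440.7875; Macaulay duration = 3,572.2794 / 440.7875 = 8.10431 years.
Modified duration = D_Mac / (1 + y) = 8.10431 / 1.041 = 7.78512 years.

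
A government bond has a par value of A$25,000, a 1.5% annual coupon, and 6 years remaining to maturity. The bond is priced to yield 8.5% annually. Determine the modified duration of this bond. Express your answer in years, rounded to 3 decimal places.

5.277 years

Periodic yield y = 0.085. First find Macaulay duration:
  t   CF        PV=CF/(1+0.085)^t    t·PV
  1       375.00       345.6221       345.6221
  2       375.00       318.5457       637.0915
  3       375.00       293.5905       880.7716
  4       375.00       270.5904     1,082.3614
  5       375.00       249.3920     1,246.9602
  6    25,375.00    15,553.4817    93,320.8900
  Σ                 17,031.2225    97,513.6968
P = 17,031.2225; Macaulay duration = 97,513.6968 / 17,031.2225 = 5.72558 years.
Modified duration = D_Mac / (1 + y) = 5.72558 / 1.085 = 5.27704 years.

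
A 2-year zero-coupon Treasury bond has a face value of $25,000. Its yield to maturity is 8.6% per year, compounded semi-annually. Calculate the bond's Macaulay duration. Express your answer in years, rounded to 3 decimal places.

A zero-coupon bond has a single cash flow at maturity, so its Macaulay duration equals its maturity: 2 years.
(Equivalently: 4 semi-annual periods ÷ 2 = 2 years.)

2.000 years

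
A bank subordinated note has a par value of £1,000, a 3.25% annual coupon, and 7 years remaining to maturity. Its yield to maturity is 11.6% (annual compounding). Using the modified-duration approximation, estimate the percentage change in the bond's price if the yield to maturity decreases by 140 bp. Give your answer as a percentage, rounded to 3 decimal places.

Periodic yield y = 0.116. Modified duration first:
  t   CF        PV=CF/(1+0.116)^t    t·PV
  1        32.50        29.1219        29.1219
  2        32.50        26.0949        52.1897
  3        32.50        23.3825        70.1475
  4        32.50        20.9521        83.8082
  5        32.50        18.7742        93.8712
  6        32.50        16.8228       100.9368
  7     1,032.50       478.8954     3,352.2681
  Σ                    614.0437     3,782.3433
P = 614.0437; D_Mac = 6.15973 yrs; D_mod = 6.15973/(1+0.116) = 5.51947 yrs.
ΔP/P ≈ -D_mod · Δy = -5.51947 × (-0.014) = +0.077273 = +7.7273%.

+7.727%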